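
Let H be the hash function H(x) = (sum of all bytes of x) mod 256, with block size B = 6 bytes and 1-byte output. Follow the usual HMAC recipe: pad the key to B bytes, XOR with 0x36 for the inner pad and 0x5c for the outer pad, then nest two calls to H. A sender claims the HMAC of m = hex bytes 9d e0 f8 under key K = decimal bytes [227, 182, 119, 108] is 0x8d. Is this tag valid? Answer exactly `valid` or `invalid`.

valid

Key decimal bytes [227, 182, 119, 108] = e3 b6 77 6c is 4 bytes ≤ B = 6; zero-pad to 6 bytes: K' = e3 b6 77 6c 00 00.
K' ⊕ ipad = d5 80 41 5a 36 36; K' ⊕ opad = bf ea 2b 30 5c 5c.
Inner hash: sum = 213+128+65+90+54+54+157+224+248 = 1233; mod 256 = 209 → d1.
Outer hash (recomputed tag): sum = 191+234+43+48+92+92+209 = 909; mod 256 = 141 → 8d.
Recomputed tag = 8d; claimed = 8d → match.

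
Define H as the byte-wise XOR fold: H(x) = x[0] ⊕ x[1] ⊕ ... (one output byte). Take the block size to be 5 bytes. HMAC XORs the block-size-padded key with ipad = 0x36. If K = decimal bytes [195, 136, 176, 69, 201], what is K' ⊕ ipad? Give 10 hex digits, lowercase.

f5be8673ff

Key decimal bytes [195, 136, 176, 69, 201] = c3 88 b0 45 c9 is exactly B = 5 bytes: K' = c3 88 b0 45 c9.
XOR each byte with 0x36: c3⊕36=f5, 88⊕36=be, b0⊕36=86, 45⊕36=73, c9⊕36=ff.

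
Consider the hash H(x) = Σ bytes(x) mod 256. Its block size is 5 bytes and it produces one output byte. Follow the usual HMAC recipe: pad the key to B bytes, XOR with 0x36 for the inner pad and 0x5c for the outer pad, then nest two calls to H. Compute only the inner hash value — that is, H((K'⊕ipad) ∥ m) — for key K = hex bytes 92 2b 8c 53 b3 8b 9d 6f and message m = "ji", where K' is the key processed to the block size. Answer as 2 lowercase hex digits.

Key hex bytes 92 2b 8c 53 b3 8b 9d 6f is 8 bytes > B = 5, so hash it first: H(key) = e6, then zero-pad to 5 bytes: K' = e6 00 00 00 00.
K' ⊕ ipad = d0 36 36 36 36.
Inner input = d0 36 36 36 36 ∥ 6a 69.
Inner hash: sum = 208+54+54+54+54+106+105 = 635; mod 256 = 123 → 7b.

7b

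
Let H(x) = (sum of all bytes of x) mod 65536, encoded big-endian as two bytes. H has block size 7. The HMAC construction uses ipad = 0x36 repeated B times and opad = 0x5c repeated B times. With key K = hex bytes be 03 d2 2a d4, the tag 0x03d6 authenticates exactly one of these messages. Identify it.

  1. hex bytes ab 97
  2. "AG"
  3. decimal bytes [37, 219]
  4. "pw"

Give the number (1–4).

Key hex bytes be 03 d2 2a d4 is 5 bytes ≤ B = 7; zero-pad to 7 bytes: K' = be 03 d2 2a d4 00 00.
K' ⊕ ipad = 88 35 e4 1c e2 36 36; K' ⊕ opad = e2 5f 8e 76 88 5c 5c.
m1: inner = H(88 35 e4 1c e2 36 36 ab 97) = 04 4d; tag = H(e2 5f 8e 76 88 5c 5c 04 4d) = 03d6 ← matches
m2: inner = H(88 35 e4 1c e2 36 36 41 47) = 03 93; tag = H(e2 5f 8e 76 88 5c 5c 03 93) = 041b
m3: inner = H(88 35 e4 1c e2 36 36 25 db) = 04 0b; tag = H(e2 5f 8e 76 88 5c 5c 04 0b) = 0394
m4: inner = H(88 35 e4 1c e2 36 36 70 77) = 03 f2; tag = H(e2 5f 8e 76 88 5c 5c 03 f2) = 047a

1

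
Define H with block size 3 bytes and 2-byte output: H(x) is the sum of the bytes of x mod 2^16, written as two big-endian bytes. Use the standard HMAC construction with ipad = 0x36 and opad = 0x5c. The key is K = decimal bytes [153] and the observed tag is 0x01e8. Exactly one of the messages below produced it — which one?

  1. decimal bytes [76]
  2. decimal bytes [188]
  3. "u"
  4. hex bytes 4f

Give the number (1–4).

Key decimal bytes [153] = 99 is 1 byte ≤ B = 3; zero-pad to 3 bytes: K' = 99 00 00.
K' ⊕ ipad = af 36 36; K' ⊕ opad = c5 5c 5c.
m1: inner = H(af 36 36 4c) = 01 67; tag = H(c5 5c 5c 01 67) = 01e5
m2: inner = H(af 36 36 bc) = 01 d7; tag = H(c5 5c 5c 01 d7) = 0255
m3: inner = H(af 36 36 75) = 01 90; tag = H(c5 5c 5c 01 90) = 020e
m4: inner = H(af 36 36 4f) = 01 6a; tag = H(c5 5c 5c 01 6a) = 01e8 ← matches

4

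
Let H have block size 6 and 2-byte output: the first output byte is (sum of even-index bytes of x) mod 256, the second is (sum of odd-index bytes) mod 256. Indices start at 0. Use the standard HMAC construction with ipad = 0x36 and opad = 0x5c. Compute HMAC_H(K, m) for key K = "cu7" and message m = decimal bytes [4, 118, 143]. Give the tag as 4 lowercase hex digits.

Key "cu7" = 63 75 37 is 3 bytes ≤ B = 6; zero-pad to 6 bytes: K' = 63 75 37 00 00 00.
K' ⊕ ipad = 55 43 01 36 36 36.  K' ⊕ opad = 3f 29 6b 5c 5c 5c.
Inner input = (K'⊕ipad) ∥ m = 55 43 01 36 36 36 ∥ 04 76 8f.
Inner hash: even-index sum = 287 mod 256 = 31; odd-index sum = 293 mod 256 = 37 → 1f 25.
Outer input = (K'⊕opad) ∥ inner = 3f 29 6b 5c 5c 5c ∥ 1f 25.
Outer hash (tag): even-index sum = 293 mod 256 = 37; odd-index sum = 262 mod 256 = 6 → 25 06.

2506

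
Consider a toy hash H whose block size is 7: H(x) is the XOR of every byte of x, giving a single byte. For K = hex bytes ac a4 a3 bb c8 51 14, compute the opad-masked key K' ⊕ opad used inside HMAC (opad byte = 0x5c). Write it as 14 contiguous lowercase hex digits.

f0f8ffe7940d48

Key hex bytes ac a4 a3 bb c8 51 14 is exactly B = 7 bytes: K' = ac a4 a3 bb c8 51 14.
XOR each byte with 0x5c: ac⊕5c=f0, a4⊕5c=f8, a3⊕5c=ff, bb⊕5c=e7, c8⊕5c=94, 51⊕5c=0d, 14⊕5c=48.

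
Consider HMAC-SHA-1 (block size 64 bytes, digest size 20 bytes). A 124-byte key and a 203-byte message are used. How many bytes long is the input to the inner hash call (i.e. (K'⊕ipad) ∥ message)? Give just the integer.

267

Key is 124 > 64 bytes, so it is hashed to 20 bytes then zero-padded to 64: |K'| = 64.
Inner input = (K'⊕ipad) ∥ m → 64 + 203 = 267 bytes.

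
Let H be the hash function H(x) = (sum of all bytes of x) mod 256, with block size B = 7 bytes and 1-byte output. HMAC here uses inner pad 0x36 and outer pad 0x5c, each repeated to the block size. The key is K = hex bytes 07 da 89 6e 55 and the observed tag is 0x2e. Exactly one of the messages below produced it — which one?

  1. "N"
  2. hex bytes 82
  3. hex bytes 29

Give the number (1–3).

2

Key hex bytes 07 da 89 6e 55 is 5 bytes ≤ B = 7; zero-pad to 7 bytes: K' = 07 da 89 6e 55 00 00.
K' ⊕ ipad = 31 ec bf 58 63 36 36; K' ⊕ opad = 5b 86 d5 32 09 5c 5c.
m1: inner = H(31 ec bf 58 63 36 36 4e) = 51; tag = H(5b 86 d5 32 09 5c 5c 51) = fa
m2: inner = H(31 ec bf 58 63 36 36 82) = 85; tag = H(5b 86 d5 32 09 5c 5c 85) = 2e ← matches
m3: inner = H(31 ec bf 58 63 36 36 29) = 2c; tag = H(5b 86 d5 32 09 5c 5c 2c) = d5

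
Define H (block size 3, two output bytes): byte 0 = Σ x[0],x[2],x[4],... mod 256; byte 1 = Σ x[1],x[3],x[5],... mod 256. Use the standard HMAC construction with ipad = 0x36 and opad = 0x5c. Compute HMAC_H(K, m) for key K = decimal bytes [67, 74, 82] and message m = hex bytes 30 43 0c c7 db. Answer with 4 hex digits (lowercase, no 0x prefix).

c0f9

Key decimal bytes [67, 74, 82] = 43 4a 52 is exactly B = 3 bytes: K' = 43 4a 52.
K' ⊕ ipad = 75 7c 64.  K' ⊕ opad = 1f 16 0e.
Inner input = (K'⊕ipad) ∥ m = 75 7c 64 ∥ 30 43 0c c7 db.
Inner hash: even-index sum = 483 mod 256 = 227; odd-index sum = 403 mod 256 = 147 → e3 93.
Outer input = (K'⊕opad) ∥ inner = 1f 16 0e ∥ e3 93.
Outer hash (tag): even-index sum = 192 mod 256 = 192; odd-index sum = 249 mod 256 = 249 → c0 f9.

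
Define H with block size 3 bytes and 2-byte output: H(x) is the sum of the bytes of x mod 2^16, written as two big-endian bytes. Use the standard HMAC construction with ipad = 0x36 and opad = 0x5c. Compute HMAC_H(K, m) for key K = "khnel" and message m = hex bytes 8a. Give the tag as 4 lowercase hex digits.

0121

Key "khnel" = 6b 68 6e 65 6c is 5 bytes > B = 3, so hash it first: H(key) = 02 12, then zero-pad to 3 bytes: K' = 02 12 00.
K' ⊕ ipad = 34 24 36.  K' ⊕ opad = 5e 4e 5c.
Inner input = (K'⊕ipad) ∥ m = 34 24 36 ∥ 8a.
Inner hash: sum = 52+36+54+138 = 280 → 01 18.
Outer input = (K'⊕opad) ∥ inner = 5e 4e 5c ∥ 01 18.
Outer hash (tag): sum = 94+78+92+1+24 = 289 → 01 21.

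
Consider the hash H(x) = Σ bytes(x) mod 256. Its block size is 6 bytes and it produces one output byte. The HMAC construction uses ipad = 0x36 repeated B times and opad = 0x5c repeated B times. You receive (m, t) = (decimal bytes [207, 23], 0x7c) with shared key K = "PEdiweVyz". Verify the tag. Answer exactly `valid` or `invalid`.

Key "PEdiweVyz" = 50 45 64 69 77 65 56 79 7a is 9 bytes > B = 6, so hash it first: H(key) = 87, then zero-pad to 6 bytes: K' = 87 00 00 00 00 00.
K' ⊕ ipad = b1 36 36 36 36 36; K' ⊕ opad = db 5c 5c 5c 5c 5c.
Inner hash: sum = 177+54+54+54+54+54+207+23 = 677; mod 256 = 165 → a5.
Outer hash (recomputed tag): sum = 219+92+92+92+92+92+165 = 844; mod 256 = 76 → 4c.
Recomputed tag = 4c; claimed = 7c → mismatch.

invalid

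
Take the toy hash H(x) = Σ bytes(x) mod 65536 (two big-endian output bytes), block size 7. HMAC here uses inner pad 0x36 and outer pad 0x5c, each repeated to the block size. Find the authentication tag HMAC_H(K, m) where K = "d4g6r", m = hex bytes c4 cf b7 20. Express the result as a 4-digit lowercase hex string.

Key "d4g6r" = 64 34 67 36 72 is 5 bytes ≤ B = 7; zero-pad to 7 bytes: K' = 64 34 67 36 72 00 00.
K' ⊕ ipad = 52 02 51 00 44 36 36.  K' ⊕ opad = 38 68 3b 6a 2e 5c 5c.
Inner input = (K'⊕ipad) ∥ m = 52 02 51 00 44 36 36 ∥ c4 cf b7 20.
Inner hash: sum = 82+2+81+0+68+54+54+196+207+183+32 = 959 → 03 bf.
Outer input = (K'⊕opad) ∥ inner = 38 68 3b 6a 2e 5c 5c ∥ 03 bf.
Outer hash (tag): sum = 56+104+59+106+46+92+92+3+191 = 749 → 02 ed.

02ed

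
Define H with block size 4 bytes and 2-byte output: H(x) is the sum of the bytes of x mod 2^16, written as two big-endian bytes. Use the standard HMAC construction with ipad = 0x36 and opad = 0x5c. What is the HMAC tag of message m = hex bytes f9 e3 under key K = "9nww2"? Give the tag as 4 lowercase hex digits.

0223

Key "9nww2" = 39 6e 77 77 32 is 5 bytes > B = 4, so hash it first: H(key) = 01 c7, then zero-pad to 4 bytes: K' = 01 c7 00 00.
K' ⊕ ipad = 37 f1 36 36.  K' ⊕ opad = 5d 9b 5c 5c.
Inner input = (K'⊕ipad) ∥ m = 37 f1 36 36 ∥ f9 e3.
Inner hash: sum = 55+241+54+54+249+227 = 880 → 03 70.
Outer input = (K'⊕opad) ∥ inner = 5d 9b 5c 5c ∥ 03 70.
Outer hash (tag): sum = 93+155+92+92+3+112 = 547 → 02 23.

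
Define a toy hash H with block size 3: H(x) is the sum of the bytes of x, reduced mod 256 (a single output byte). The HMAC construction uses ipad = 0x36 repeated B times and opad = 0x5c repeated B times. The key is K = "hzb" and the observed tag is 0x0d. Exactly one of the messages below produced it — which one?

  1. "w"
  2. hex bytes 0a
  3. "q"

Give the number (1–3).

Key "hzb" = 68 7a 62 is exactly B = 3 bytes: K' = 68 7a 62.
K' ⊕ ipad = 5e 4c 54; K' ⊕ opad = 34 26 3e.
m1: inner = H(5e 4c 54 77) = 75; tag = H(34 26 3e 75) = 0d ← matches
m2: inner = H(5e 4c 54 0a) = 08; tag = H(34 26 3e 08) = a0
m3: inner = H(5e 4c 54 71) = 6f; tag = H(34 26 3e 6f) = 07

1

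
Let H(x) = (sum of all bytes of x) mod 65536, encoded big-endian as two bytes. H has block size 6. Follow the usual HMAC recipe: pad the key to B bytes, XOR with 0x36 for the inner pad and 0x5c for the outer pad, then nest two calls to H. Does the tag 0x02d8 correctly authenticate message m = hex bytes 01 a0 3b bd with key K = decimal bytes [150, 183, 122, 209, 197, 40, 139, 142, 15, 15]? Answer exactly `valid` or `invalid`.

Key decimal bytes [150, 183, 122, 209, 197, 40, 139, 142, 15, 15] = 96 b7 7a d1 c5 28 8b 8e 0f 0f is 10 bytes > B = 6, so hash it first: H(key) = 04 bc, then zero-pad to 6 bytes: K' = 04 bc 00 00 00 00.
K' ⊕ ipad = 32 8a 36 36 36 36; K' ⊕ opad = 58 e0 5c 5c 5c 5c.
Inner hash: sum = 50+138+54+54+54+54+1+160+59+189 = 813 → 03 2d.
Outer hash (recomputed tag): sum = 88+224+92+92+92+92+3+45 = 728 → 02 d8.
Recomputed tag = 02d8; claimed = 02d8 → match.

valid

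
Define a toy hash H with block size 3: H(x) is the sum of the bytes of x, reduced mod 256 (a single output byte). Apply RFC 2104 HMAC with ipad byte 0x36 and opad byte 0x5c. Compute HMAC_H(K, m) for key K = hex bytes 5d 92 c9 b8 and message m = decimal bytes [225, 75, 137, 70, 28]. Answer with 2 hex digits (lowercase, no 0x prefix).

ad

Key hex bytes 5d 92 c9 b8 is 4 bytes > B = 3, so hash it first: H(key) = 70, then zero-pad to 3 bytes: K' = 70 00 00.
K' ⊕ ipad = 46 36 36.  K' ⊕ opad = 2c 5c 5c.
Inner input = (K'⊕ipad) ∥ m = 46 36 36 ∥ e1 4b 89 46 1c.
Inner hash: sum = 70+54+54+225+75+137+70+28 = 713; mod 256 = 201 → c9.
Outer input = (K'⊕opad) ∥ inner = 2c 5c 5c ∥ c9.
Outer hash (tag): sum = 44+92+92+201 = 429; mod 256 = 173 → ad.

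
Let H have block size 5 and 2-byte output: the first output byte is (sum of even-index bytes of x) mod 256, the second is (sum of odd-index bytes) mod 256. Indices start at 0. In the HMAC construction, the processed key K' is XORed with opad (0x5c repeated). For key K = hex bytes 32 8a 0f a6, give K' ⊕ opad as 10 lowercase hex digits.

6ed653fa5c

Key hex bytes 32 8a 0f a6 is 4 bytes ≤ B = 5; zero-pad to 5 bytes: K' = 32 8a 0f a6 00.
XOR each byte with 0x5c: 32⊕5c=6e, 8a⊕5c=d6, 0f⊕5c=53, a6⊕5c=fa, 00⊕5c=5c.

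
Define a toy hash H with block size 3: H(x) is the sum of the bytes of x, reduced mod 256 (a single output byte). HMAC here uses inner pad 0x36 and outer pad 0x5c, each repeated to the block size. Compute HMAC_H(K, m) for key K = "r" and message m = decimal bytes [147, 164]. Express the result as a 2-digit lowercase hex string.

Key "r" = 72 is 1 byte ≤ B = 3; zero-pad to 3 bytes: K' = 72 00 00.
K' ⊕ ipad = 44 36 36.  K' ⊕ opad = 2e 5c 5c.
Inner input = (K'⊕ipad) ∥ m = 44 36 36 ∥ 93 a4.
Inner hash: sum = 68+54+54+147+164 = 487; mod 256 = 231 → e7.
Outer input = (K'⊕opad) ∥ inner = 2e 5c 5c ∥ e7.
Outer hash (tag): sum = 46+92+92+231 = 461; mod 256 = 205 → cd.

cd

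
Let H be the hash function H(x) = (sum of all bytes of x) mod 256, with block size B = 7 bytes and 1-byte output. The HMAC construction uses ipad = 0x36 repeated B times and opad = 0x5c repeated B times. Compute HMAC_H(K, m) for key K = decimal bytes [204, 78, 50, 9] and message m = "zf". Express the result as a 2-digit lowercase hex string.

Key decimal bytes [204, 78, 50, 9] = cc 4e 32 09 is 4 bytes ≤ B = 7; zero-pad to 7 bytes: K' = cc 4e 32 09 00 00 00.
K' ⊕ ipad = fa 78 04 3f 36 36 36.  K' ⊕ opad = 90 12 6e 55 5c 5c 5c.
Inner input = (K'⊕ipad) ∥ m = fa 78 04 3f 36 36 36 ∥ 7a 66.
Inner hash: sum = 250+120+4+63+54+54+54+122+102 = 823; mod 256 = 55 → 37.
Outer input = (K'⊕opad) ∥ inner = 90 12 6e 55 5c 5c 5c ∥ 37.
Outer hash (tag): sum = 144+18+110+85+92+92+92+55 = 688; mod 256 = 176 → b0.

b0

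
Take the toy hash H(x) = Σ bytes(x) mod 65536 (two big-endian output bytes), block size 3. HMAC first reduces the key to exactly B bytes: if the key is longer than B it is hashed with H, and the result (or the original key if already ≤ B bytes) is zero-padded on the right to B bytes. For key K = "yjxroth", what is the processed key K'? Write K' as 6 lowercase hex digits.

031800

|K| = 7 > B = 3, so first hash the key.
H(K): sum = 121+106+120+114+111+116+104 = 792 → 03 18.
Zero-pad H(K) = 03 18 to 3 bytes: K' = 03 18 00.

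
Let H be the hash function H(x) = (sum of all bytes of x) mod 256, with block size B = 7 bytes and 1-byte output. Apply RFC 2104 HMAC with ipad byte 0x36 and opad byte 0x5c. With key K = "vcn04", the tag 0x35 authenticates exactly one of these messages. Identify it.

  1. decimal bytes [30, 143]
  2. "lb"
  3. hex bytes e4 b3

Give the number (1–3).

1

Key "vcn04" = 76 63 6e 30 34 is 5 bytes ≤ B = 7; zero-pad to 7 bytes: K' = 76 63 6e 30 34 00 00.
K' ⊕ ipad = 40 55 58 06 02 36 36; K' ⊕ opad = 2a 3f 32 6c 68 5c 5c.
m1: inner = H(40 55 58 06 02 36 36 1e 8f) = 0e; tag = H(2a 3f 32 6c 68 5c 5c 0e) = 35 ← matches
m2: inner = H(40 55 58 06 02 36 36 6c 62) = 2f; tag = H(2a 3f 32 6c 68 5c 5c 2f) = 56
m3: inner = H(40 55 58 06 02 36 36 e4 b3) = f8; tag = H(2a 3f 32 6c 68 5c 5c f8) = 1f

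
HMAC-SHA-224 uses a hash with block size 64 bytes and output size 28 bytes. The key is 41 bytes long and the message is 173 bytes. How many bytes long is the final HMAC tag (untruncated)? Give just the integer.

28

The tag is one SHA-224 digest: 28 bytes.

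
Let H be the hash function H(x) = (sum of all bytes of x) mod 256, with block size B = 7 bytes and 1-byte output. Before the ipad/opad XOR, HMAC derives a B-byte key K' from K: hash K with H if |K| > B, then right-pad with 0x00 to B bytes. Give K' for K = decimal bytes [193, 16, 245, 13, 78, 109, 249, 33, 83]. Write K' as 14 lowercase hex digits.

|K| = 9 > B = 7, so first hash the key.
H(K): sum = 193+16+245+13+78+109+249+33+83 = 1019; mod 256 = 251 → fb.
Zero-pad H(K) = fb to 7 bytes: K' = fb 00 00 00 00 00 00.

fb000000000000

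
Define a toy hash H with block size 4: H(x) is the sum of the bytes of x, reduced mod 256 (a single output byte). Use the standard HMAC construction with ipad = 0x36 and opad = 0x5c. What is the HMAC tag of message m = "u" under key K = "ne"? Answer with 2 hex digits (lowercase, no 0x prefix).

Key "ne" = 6e 65 is 2 bytes ≤ B = 4; zero-pad to 4 bytes: K' = 6e 65 00 00.
K' ⊕ ipad = 58 53 36 36.  K' ⊕ opad = 32 39 5c 5c.
Inner input = (K'⊕ipad) ∥ m = 58 53 36 36 ∥ 75.
Inner hash: sum = 88+83+54+54+117 = 396; mod 256 = 140 → 8c.
Outer input = (K'⊕opad) ∥ inner = 32 39 5c 5c ∥ 8c.
Outer hash (tag): sum = 50+57+92+92+140 = 431; mod 256 = 175 → af.

af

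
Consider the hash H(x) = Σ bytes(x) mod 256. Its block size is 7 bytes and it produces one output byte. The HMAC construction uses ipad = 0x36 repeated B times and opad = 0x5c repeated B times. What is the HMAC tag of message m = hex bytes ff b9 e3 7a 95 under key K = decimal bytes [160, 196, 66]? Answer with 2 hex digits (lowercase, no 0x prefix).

a0

Key decimal bytes [160, 196, 66] = a0 c4 42 is 3 bytes ≤ B = 7; zero-pad to 7 bytes: K' = a0 c4 42 00 00 00 00.
K' ⊕ ipad = 96 f2 74 36 36 36 36.  K' ⊕ opad = fc 98 1e 5c 5c 5c 5c.
Inner input = (K'⊕ipad) ∥ m = 96 f2 74 36 36 36 36 ∥ ff b9 e3 7a 95.
Inner hash: sum = 150+242+116+54+54+54+54+255+185+227+122+149 = 1662; mod 256 = 126 → 7e.
Outer input = (K'⊕opad) ∥ inner = fc 98 1e 5c 5c 5c 5c ∥ 7e.
Outer hash (tag): sum = 252+152+30+92+92+92+92+126 = 928; mod 256 = 160 → a0.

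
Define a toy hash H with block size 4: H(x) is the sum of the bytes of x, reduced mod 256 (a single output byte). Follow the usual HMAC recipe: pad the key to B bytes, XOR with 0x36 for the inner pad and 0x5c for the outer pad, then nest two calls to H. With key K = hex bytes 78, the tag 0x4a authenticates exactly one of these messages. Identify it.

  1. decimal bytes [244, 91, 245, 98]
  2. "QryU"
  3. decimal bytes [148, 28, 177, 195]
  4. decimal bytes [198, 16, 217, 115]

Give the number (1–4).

4

Key hex bytes 78 is 1 byte ≤ B = 4; zero-pad to 4 bytes: K' = 78 00 00 00.
K' ⊕ ipad = 4e 36 36 36; K' ⊕ opad = 24 5c 5c 5c.
m1: inner = H(4e 36 36 36 f4 5b f5 62) = 96; tag = H(24 5c 5c 5c 96) = ce
m2: inner = H(4e 36 36 36 51 72 79 55) = 81; tag = H(24 5c 5c 5c 81) = b9
m3: inner = H(4e 36 36 36 94 1c b1 c3) = 14; tag = H(24 5c 5c 5c 14) = 4c
m4: inner = H(4e 36 36 36 c6 10 d9 73) = 12; tag = H(24 5c 5c 5c 12) = 4a ← matches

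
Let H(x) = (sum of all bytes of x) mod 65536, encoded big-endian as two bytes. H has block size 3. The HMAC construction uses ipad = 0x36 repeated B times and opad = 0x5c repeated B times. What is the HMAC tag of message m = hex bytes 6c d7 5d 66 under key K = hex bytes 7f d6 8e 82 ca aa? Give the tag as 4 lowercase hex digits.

Key hex bytes 7f d6 8e 82 ca aa is 6 bytes > B = 3, so hash it first: H(key) = 03 d9, then zero-pad to 3 bytes: K' = 03 d9 00.
K' ⊕ ipad = 35 ef 36.  K' ⊕ opad = 5f 85 5c.
Inner input = (K'⊕ipad) ∥ m = 35 ef 36 ∥ 6c d7 5d 66.
Inner hash: sum = 53+239+54+108+215+93+102 = 864 → 03 60.
Outer input = (K'⊕opad) ∥ inner = 5f 85 5c ∥ 03 60.
Outer hash (tag): sum = 95+133+92+3+96 = 419 → 01 a3.

01a3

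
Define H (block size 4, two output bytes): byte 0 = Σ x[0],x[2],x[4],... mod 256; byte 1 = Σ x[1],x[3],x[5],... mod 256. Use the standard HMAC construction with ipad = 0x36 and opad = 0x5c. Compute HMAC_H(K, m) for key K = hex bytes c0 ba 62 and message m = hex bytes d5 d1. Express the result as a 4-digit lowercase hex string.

Key hex bytes c0 ba 62 is 3 bytes ≤ B = 4; zero-pad to 4 bytes: K' = c0 ba 62 00.
K' ⊕ ipad = f6 8c 54 36.  K' ⊕ opad = 9c e6 3e 5c.
Inner input = (K'⊕ipad) ∥ m = f6 8c 54 36 ∥ d5 d1.
Inner hash: even-index sum = 543 mod 256 = 31; odd-index sum = 403 mod 256 = 147 → 1f 93.
Outer input = (K'⊕opad) ∥ inner = 9c e6 3e 5c ∥ 1f 93.
Outer hash (tag): even-index sum = 249 mod 256 = 249; odd-index sum = 469 mod 256 = 213 → f9 d5.

f9d5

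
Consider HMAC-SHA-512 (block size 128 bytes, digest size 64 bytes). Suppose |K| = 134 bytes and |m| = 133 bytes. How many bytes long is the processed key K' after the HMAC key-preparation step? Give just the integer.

Key is 134 > 128 bytes, so it is hashed to 64 bytes then zero-padded to 128: |K'| = 128.

128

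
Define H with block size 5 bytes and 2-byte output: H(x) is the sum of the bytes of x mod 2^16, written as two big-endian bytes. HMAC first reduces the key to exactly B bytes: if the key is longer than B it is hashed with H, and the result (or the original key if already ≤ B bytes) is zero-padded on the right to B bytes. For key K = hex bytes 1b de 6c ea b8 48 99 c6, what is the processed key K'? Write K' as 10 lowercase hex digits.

04ae000000

|K| = 8 > B = 5, so first hash the key.
H(K): sum = 27+222+108+234+184+72+153+198 = 1198 → 04 ae.
Zero-pad H(K) = 04 ae to 5 bytes: K' = 04 ae 00 00 00.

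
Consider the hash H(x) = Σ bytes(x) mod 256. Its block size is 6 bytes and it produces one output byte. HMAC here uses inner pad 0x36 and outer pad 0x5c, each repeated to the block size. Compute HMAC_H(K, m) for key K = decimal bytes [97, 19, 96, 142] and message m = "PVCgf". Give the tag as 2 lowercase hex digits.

fe

Key decimal bytes [97, 19, 96, 142] = 61 13 60 8e is 4 bytes ≤ B = 6; zero-pad to 6 bytes: K' = 61 13 60 8e 00 00.
K' ⊕ ipad = 57 25 56 b8 36 36.  K' ⊕ opad = 3d 4f 3c d2 5c 5c.
Inner input = (K'⊕ipad) ∥ m = 57 25 56 b8 36 36 ∥ 50 56 43 67 66.
Inner hash: sum = 87+37+86+184+54+54+80+86+67+103+102 = 940; mod 256 = 172 → ac.
Outer input = (K'⊕opad) ∥ inner = 3d 4f 3c d2 5c 5c ∥ ac.
Outer hash (tag): sum = 61+79+60+210+92+92+172 = 766; mod 256 = 254 → fe.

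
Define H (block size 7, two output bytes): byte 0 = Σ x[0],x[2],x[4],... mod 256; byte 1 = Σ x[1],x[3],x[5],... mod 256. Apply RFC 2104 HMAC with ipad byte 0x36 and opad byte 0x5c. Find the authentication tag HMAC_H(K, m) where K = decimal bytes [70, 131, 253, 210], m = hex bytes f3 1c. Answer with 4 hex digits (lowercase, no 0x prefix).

Key decimal bytes [70, 131, 253, 210] = 46 83 fd d2 is 4 bytes ≤ B = 7; zero-pad to 7 bytes: K' = 46 83 fd d2 00 00 00.
K' ⊕ ipad = 70 b5 cb e4 36 36 36.  K' ⊕ opad = 1a df a1 8e 5c 5c 5c.
Inner input = (K'⊕ipad) ∥ m = 70 b5 cb e4 36 36 36 ∥ f3 1c.
Inner hash: even-index sum = 451 mod 256 = 195; odd-index sum = 706 mod 256 = 194 → c3 c2.
Outer input = (K'⊕opad) ∥ inner = 1a df a1 8e 5c 5c 5c ∥ c3 c2.
Outer hash (tag): even-index sum = 565 mod 256 = 53; odd-index sum = 652 mod 256 = 140 → 35 8c.

358c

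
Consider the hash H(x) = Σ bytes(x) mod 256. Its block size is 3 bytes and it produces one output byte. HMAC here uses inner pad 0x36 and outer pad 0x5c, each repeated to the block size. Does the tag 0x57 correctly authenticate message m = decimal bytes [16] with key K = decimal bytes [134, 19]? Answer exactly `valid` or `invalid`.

Key decimal bytes [134, 19] = 86 13 is 2 bytes ≤ B = 3; zero-pad to 3 bytes: K' = 86 13 00.
K' ⊕ ipad = b0 25 36; K' ⊕ opad = da 4f 5c.
Inner hash: sum = 176+37+54+16 = 283; mod 256 = 27 → 1b.
Outer hash (recomputed tag): sum = 218+79+92+27 = 416; mod 256 = 160 → a0.
Recomputed tag = a0; claimed = 57 → mismatch.

invalid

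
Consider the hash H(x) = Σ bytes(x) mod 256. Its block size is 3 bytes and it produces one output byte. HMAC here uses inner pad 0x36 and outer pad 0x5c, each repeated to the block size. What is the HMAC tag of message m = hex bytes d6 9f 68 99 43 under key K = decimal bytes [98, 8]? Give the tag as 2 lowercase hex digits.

Key decimal bytes [98, 8] = 62 08 is 2 bytes ≤ B = 3; zero-pad to 3 bytes: K' = 62 08 00.
K' ⊕ ipad = 54 3e 36.  K' ⊕ opad = 3e 54 5c.
Inner input = (K'⊕ipad) ∥ m = 54 3e 36 ∥ d6 9f 68 99 43.
Inner hash: sum = 84+62+54+214+159+104+153+67 = 897; mod 256 = 129 → 81.
Outer input = (K'⊕opad) ∥ inner = 3e 54 5c ∥ 81.
Outer hash (tag): sum = 62+84+92+129 = 367; mod 256 = 111 → 6f.

6f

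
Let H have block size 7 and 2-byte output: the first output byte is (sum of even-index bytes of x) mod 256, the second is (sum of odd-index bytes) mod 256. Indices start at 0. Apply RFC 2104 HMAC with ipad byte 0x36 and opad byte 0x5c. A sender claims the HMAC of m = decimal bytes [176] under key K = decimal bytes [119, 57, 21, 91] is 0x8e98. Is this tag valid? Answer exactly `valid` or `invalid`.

valid

Key decimal bytes [119, 57, 21, 91] = 77 39 15 5b is 4 bytes ≤ B = 7; zero-pad to 7 bytes: K' = 77 39 15 5b 00 00 00.
K' ⊕ ipad = 41 0f 23 6d 36 36 36; K' ⊕ opad = 2b 65 49 07 5c 5c 5c.
Inner hash: even-index sum = 208 mod 256 = 208; odd-index sum = 354 mod 256 = 98 → d0 62.
Outer hash (recomputed tag): even-index sum = 398 mod 256 = 142; odd-index sum = 408 mod 256 = 152 → 8e 98.
Recomputed tag = 8e98; claimed = 8e98 → match.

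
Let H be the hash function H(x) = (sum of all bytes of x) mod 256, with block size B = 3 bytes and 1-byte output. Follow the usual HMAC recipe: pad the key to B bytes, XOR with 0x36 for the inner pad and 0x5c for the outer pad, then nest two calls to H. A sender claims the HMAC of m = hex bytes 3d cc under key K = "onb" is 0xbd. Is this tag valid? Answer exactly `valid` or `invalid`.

Key "onb" = 6f 6e 62 is exactly B = 3 bytes: K' = 6f 6e 62.
K' ⊕ ipad = 59 58 54; K' ⊕ opad = 33 32 3e.
Inner hash: sum = 89+88+84+61+204 = 526; mod 256 = 14 → 0e.
Outer hash (recomputed tag): sum = 51+50+62+14 = 177 → b1.
Recomputed tag = b1; claimed = bd → mismatch.

invalid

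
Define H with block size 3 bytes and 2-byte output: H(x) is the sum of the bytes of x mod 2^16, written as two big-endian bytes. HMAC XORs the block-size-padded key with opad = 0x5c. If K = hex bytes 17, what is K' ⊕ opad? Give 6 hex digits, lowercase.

Key hex bytes 17 is 1 byte ≤ B = 3; zero-pad to 3 bytes: K' = 17 00 00.
XOR each byte with 0x5c: 17⊕5c=4b, 00⊕5c=5c, 00⊕5c=5c.

4b5c5c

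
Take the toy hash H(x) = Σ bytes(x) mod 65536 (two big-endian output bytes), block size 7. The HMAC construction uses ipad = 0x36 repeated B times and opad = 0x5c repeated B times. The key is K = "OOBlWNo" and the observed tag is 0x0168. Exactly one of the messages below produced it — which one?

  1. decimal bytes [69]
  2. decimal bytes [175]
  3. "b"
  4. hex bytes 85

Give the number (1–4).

2

Key "OOBlWNo" = 4f 4f 42 6c 57 4e 6f is exactly B = 7 bytes: K' = 4f 4f 42 6c 57 4e 6f.
K' ⊕ ipad = 79 79 74 5a 61 78 59; K' ⊕ opad = 13 13 1e 30 0b 12 33.
m1: inner = H(79 79 74 5a 61 78 59 45) = 03 37; tag = H(13 13 1e 30 0b 12 33 03 37) = 00fe
m2: inner = H(79 79 74 5a 61 78 59 af) = 03 a1; tag = H(13 13 1e 30 0b 12 33 03 a1) = 0168 ← matches
m3: inner = H(79 79 74 5a 61 78 59 62) = 03 54; tag = H(13 13 1e 30 0b 12 33 03 54) = 011b
m4: inner = H(79 79 74 5a 61 78 59 85) = 03 77; tag = H(13 13 1e 30 0b 12 33 03 77) = 013e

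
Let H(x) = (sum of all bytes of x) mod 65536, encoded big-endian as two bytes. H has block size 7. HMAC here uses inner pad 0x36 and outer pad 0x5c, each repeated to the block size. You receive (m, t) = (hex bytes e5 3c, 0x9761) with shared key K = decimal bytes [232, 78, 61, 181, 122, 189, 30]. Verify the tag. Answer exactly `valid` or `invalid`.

invalid

Key decimal bytes [232, 78, 61, 181, 122, 189, 30] = e8 4e 3d b5 7a bd 1e is exactly B = 7 bytes: K' = e8 4e 3d b5 7a bd 1e.
K' ⊕ ipad = de 78 0b 83 4c 8b 28; K' ⊕ opad = b4 12 61 e9 26 e1 42.
Inner hash: sum = 222+120+11+131+76+139+40+229+60 = 1028 → 04 04.
Outer hash (recomputed tag): sum = 180+18+97+233+38+225+66+4+4 = 865 → 03 61.
Recomputed tag = 0361; claimed = 9761 → mismatch.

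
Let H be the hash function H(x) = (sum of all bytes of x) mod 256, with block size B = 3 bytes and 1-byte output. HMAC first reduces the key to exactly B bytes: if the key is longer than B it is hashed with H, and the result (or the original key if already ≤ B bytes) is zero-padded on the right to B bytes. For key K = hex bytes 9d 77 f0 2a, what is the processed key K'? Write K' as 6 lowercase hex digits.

|K| = 4 > B = 3, so first hash the key.
H(K): sum = 157+119+240+42 = 558; mod 256 = 46 → 2e.
Zero-pad H(K) = 2e to 3 bytes: K' = 2e 00 00.

2e0000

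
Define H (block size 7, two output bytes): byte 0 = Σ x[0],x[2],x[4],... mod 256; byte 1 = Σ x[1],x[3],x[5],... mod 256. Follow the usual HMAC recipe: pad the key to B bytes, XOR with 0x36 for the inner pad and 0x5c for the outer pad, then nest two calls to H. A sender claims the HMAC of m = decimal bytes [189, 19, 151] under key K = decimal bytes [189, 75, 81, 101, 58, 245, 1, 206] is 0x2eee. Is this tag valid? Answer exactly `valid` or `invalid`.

Key decimal bytes [189, 75, 81, 101, 58, 245, 1, 206] = bd 4b 51 65 3a f5 01 ce is 8 bytes > B = 7, so hash it first: H(key) = 49 73, then zero-pad to 7 bytes: K' = 49 73 00 00 00 00 00.
K' ⊕ ipad = 7f 45 36 36 36 36 36; K' ⊕ opad = 15 2f 5c 5c 5c 5c 5c.
Inner hash: even-index sum = 308 mod 256 = 52; odd-index sum = 517 mod 256 = 5 → 34 05.
Outer hash (recomputed tag): even-index sum = 302 mod 256 = 46; odd-index sum = 283 mod 256 = 27 → 2e 1b.
Recomputed tag = 2e1b; claimed = 2eee → mismatch.

invalid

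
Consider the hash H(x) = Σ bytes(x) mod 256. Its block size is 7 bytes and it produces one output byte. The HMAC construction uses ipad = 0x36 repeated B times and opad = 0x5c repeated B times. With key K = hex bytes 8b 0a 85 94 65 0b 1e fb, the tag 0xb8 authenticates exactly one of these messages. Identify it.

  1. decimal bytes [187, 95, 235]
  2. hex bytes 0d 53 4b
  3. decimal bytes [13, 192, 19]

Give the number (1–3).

3

Key hex bytes 8b 0a 85 94 65 0b 1e fb is 8 bytes > B = 7, so hash it first: H(key) = 37, then zero-pad to 7 bytes: K' = 37 00 00 00 00 00 00.
K' ⊕ ipad = 01 36 36 36 36 36 36; K' ⊕ opad = 6b 5c 5c 5c 5c 5c 5c.
m1: inner = H(01 36 36 36 36 36 36 bb 5f eb) = 4a; tag = H(6b 5c 5c 5c 5c 5c 5c 4a) = dd
m2: inner = H(01 36 36 36 36 36 36 0d 53 4b) = f0; tag = H(6b 5c 5c 5c 5c 5c 5c f0) = 83
m3: inner = H(01 36 36 36 36 36 36 0d c0 13) = 25; tag = H(6b 5c 5c 5c 5c 5c 5c 25) = b8 ← matches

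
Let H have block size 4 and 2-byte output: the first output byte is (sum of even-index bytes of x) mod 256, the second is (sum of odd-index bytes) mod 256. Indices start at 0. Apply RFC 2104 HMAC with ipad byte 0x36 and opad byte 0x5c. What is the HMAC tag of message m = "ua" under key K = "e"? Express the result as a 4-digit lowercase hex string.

9385

Key "e" = 65 is 1 byte ≤ B = 4; zero-pad to 4 bytes: K' = 65 00 00 00.
K' ⊕ ipad = 53 36 36 36.  K' ⊕ opad = 39 5c 5c 5c.
Inner input = (K'⊕ipad) ∥ m = 53 36 36 36 ∥ 75 61.
Inner hash: even-index sum = 254 mod 256 = 254; odd-index sum = 205 mod 256 = 205 → fe cd.
Outer input = (K'⊕opad) ∥ inner = 39 5c 5c 5c ∥ fe cd.
Outer hash (tag): even-index sum = 403 mod 256 = 147; odd-index sum = 389 mod 256 = 133 → 93 85.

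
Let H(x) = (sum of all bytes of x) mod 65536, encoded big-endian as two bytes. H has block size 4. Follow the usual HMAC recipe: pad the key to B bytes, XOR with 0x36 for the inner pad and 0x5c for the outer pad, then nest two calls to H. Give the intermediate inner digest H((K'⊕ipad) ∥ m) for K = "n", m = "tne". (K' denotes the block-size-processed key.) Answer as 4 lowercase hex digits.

0241

Key "n" = 6e is 1 byte ≤ B = 4; zero-pad to 4 bytes: K' = 6e 00 00 00.
K' ⊕ ipad = 58 36 36 36.
Inner input = 58 36 36 36 ∥ 74 6e 65.
Inner hash: sum = 88+54+54+54+116+110+101 = 577 → 02 41.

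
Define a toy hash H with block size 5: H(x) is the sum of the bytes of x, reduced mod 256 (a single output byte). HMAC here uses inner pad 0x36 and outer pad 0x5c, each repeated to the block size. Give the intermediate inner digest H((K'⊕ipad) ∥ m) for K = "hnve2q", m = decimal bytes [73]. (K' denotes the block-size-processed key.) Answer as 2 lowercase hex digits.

83

Key "hnve2q" = 68 6e 76 65 32 71 is 6 bytes > B = 5, so hash it first: H(key) = 54, then zero-pad to 5 bytes: K' = 54 00 00 00 00.
K' ⊕ ipad = 62 36 36 36 36.
Inner input = 62 36 36 36 36 ∥ 49.
Inner hash: sum = 98+54+54+54+54+73 = 387; mod 256 = 131 → 83.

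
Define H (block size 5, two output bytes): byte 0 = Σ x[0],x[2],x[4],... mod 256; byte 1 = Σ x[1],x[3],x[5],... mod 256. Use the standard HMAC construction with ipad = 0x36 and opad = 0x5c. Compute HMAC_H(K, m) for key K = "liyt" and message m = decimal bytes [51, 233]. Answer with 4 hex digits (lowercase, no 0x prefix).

8525

Key "liyt" = 6c 69 79 74 is 4 bytes ≤ B = 5; zero-pad to 5 bytes: K' = 6c 69 79 74 00.
K' ⊕ ipad = 5a 5f 4f 42 36.  K' ⊕ opad = 30 35 25 28 5c.
Inner input = (K'⊕ipad) ∥ m = 5a 5f 4f 42 36 ∥ 33 e9.
Inner hash: even-index sum = 456 mod 256 = 200; odd-index sum = 212 mod 256 = 212 → c8 d4.
Outer input = (K'⊕opad) ∥ inner = 30 35 25 28 5c ∥ c8 d4.
Outer hash (tag): even-index sum = 389 mod 256 = 133; odd-index sum = 293 mod 256 = 37 → 85 25.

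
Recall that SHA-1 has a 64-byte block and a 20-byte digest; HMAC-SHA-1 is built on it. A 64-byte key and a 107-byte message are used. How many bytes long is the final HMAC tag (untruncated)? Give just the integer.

20

The tag is one SHA-1 digest: 20 bytes.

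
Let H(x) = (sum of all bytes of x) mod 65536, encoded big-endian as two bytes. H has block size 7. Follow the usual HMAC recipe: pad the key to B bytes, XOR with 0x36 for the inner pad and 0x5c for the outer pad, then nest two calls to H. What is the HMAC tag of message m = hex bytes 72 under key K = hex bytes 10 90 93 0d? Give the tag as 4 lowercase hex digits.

040e

Key hex bytes 10 90 93 0d is 4 bytes ≤ B = 7; zero-pad to 7 bytes: K' = 10 90 93 0d 00 00 00.
K' ⊕ ipad = 26 a6 a5 3b 36 36 36.  K' ⊕ opad = 4c cc cf 51 5c 5c 5c.
Inner input = (K'⊕ipad) ∥ m = 26 a6 a5 3b 36 36 36 ∥ 72.
Inner hash: sum = 38+166+165+59+54+54+54+114 = 704 → 02 c0.
Outer input = (K'⊕opad) ∥ inner = 4c cc cf 51 5c 5c 5c ∥ 02 c0.
Outer hash (tag): sum = 76+204+207+81+92+92+92+2+192 = 1038 → 04 0e.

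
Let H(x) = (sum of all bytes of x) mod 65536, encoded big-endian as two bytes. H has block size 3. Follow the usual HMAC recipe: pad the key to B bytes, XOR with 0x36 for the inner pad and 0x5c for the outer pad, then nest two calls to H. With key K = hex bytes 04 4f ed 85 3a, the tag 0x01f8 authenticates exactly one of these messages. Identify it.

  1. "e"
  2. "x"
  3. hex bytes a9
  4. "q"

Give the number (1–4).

1

Key hex bytes 04 4f ed 85 3a is 5 bytes > B = 3, so hash it first: H(key) = 01 ff, then zero-pad to 3 bytes: K' = 01 ff 00.
K' ⊕ ipad = 37 c9 36; K' ⊕ opad = 5d a3 5c.
m1: inner = H(37 c9 36 65) = 01 9b; tag = H(5d a3 5c 01 9b) = 01f8 ← matches
m2: inner = H(37 c9 36 78) = 01 ae; tag = H(5d a3 5c 01 ae) = 020b
m3: inner = H(37 c9 36 a9) = 01 df; tag = H(5d a3 5c 01 df) = 023c
m4: inner = H(37 c9 36 71) = 01 a7; tag = H(5d a3 5c 01 a7) = 0204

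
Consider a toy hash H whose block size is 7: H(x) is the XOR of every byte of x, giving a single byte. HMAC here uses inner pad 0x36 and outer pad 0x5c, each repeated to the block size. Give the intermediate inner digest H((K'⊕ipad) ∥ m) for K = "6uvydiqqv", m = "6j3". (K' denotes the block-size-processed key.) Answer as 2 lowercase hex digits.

6e

Key "6uvydiqqv" = 36 75 76 79 64 69 71 71 76 is 9 bytes > B = 7, so hash it first: H(key) = 37, then zero-pad to 7 bytes: K' = 37 00 00 00 00 00 00.
K' ⊕ ipad = 01 36 36 36 36 36 36.
Inner input = 01 36 36 36 36 36 36 ∥ 36 6a 33.
Inner hash: XOR 01⊕36⊕36⊕36⊕36⊕36⊕36⊕36⊕6a⊕33 = 6e.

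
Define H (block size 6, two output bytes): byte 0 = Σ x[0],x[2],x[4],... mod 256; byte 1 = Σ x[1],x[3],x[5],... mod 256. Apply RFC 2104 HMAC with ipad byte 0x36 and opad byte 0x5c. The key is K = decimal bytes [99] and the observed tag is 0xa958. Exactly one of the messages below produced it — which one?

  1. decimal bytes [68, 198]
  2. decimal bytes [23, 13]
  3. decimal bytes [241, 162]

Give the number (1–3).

Key decimal bytes [99] = 63 is 1 byte ≤ B = 6; zero-pad to 6 bytes: K' = 63 00 00 00 00 00.
K' ⊕ ipad = 55 36 36 36 36 36; K' ⊕ opad = 3f 5c 5c 5c 5c 5c.
m1: inner = H(55 36 36 36 36 36 44 c6) = 05 68; tag = H(3f 5c 5c 5c 5c 5c 05 68) = fc7c
m2: inner = H(55 36 36 36 36 36 17 0d) = d8 af; tag = H(3f 5c 5c 5c 5c 5c d8 af) = cfc3
m3: inner = H(55 36 36 36 36 36 f1 a2) = b2 44; tag = H(3f 5c 5c 5c 5c 5c b2 44) = a958 ← matches

3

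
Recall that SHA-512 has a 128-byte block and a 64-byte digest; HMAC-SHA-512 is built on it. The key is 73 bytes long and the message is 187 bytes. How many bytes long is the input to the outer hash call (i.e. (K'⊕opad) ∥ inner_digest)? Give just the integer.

192

Key is 73 ≤ 128 bytes, zero-padded: |K'| = 128.
Outer input = (K'⊕opad) ∥ H(inner) → 128 + 64 = 192 bytes.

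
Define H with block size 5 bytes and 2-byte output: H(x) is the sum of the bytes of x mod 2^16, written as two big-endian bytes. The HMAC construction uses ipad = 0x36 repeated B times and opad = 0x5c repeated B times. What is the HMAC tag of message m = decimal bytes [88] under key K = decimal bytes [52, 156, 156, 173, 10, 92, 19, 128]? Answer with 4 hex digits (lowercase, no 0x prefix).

Key decimal bytes [52, 156, 156, 173, 10, 92, 19, 128] = 34 9c 9c ad 0a 5c 13 80 is 8 bytes > B = 5, so hash it first: H(key) = 03 12, then zero-pad to 5 bytes: K' = 03 12 00 00 00.
K' ⊕ ipad = 35 24 36 36 36.  K' ⊕ opad = 5f 4e 5c 5c 5c.
Inner input = (K'⊕ipad) ∥ m = 35 24 36 36 36 ∥ 58.
Inner hash: sum = 53+36+54+54+54+88 = 339 → 01 53.
Outer input = (K'⊕opad) ∥ inner = 5f 4e 5c 5c 5c ∥ 01 53.
Outer hash (tag): sum = 95+78+92+92+92+1+83 = 533 → 02 15.

0215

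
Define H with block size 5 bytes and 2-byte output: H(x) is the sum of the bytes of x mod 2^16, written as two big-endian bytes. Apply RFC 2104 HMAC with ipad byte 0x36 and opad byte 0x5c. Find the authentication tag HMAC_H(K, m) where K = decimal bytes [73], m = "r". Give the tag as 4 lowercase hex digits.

024f

Key decimal bytes [73] = 49 is 1 byte ≤ B = 5; zero-pad to 5 bytes: K' = 49 00 00 00 00.
K' ⊕ ipad = 7f 36 36 36 36.  K' ⊕ opad = 15 5c 5c 5c 5c.
Inner input = (K'⊕ipad) ∥ m = 7f 36 36 36 36 ∥ 72.
Inner hash: sum = 127+54+54+54+54+114 = 457 → 01 c9.
Outer input = (K'⊕opad) ∥ inner = 15 5c 5c 5c 5c ∥ 01 c9.
Outer hash (tag): sum = 21+92+92+92+92+1+201 = 591 → 02 4f.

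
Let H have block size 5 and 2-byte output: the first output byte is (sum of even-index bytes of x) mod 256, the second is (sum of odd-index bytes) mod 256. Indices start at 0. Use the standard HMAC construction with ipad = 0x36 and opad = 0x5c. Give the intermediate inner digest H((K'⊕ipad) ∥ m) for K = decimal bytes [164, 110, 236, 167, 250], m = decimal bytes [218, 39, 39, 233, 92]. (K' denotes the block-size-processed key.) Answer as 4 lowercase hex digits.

Key decimal bytes [164, 110, 236, 167, 250] = a4 6e ec a7 fa is exactly B = 5 bytes: K' = a4 6e ec a7 fa.
K' ⊕ ipad = 92 58 da 91 cc.
Inner input = 92 58 da 91 cc ∥ da 27 27 e9 5c.
Inner hash: even-index sum = 840 mod 256 = 72; odd-index sum = 582 mod 256 = 70 → 48 46.

4846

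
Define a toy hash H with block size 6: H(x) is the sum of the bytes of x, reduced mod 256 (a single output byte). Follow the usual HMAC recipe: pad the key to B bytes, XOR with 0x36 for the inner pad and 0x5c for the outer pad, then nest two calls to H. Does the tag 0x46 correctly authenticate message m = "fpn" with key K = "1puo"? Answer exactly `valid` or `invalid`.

valid

Key "1puo" = 31 70 75 6f is 4 bytes ≤ B = 6; zero-pad to 6 bytes: K' = 31 70 75 6f 00 00.
K' ⊕ ipad = 07 46 43 59 36 36; K' ⊕ opad = 6d 2c 29 33 5c 5c.
Inner hash: sum = 7+70+67+89+54+54+102+112+110 = 665; mod 256 = 153 → 99.
Outer hash (recomputed tag): sum = 109+44+41+51+92+92+153 = 582; mod 256 = 70 → 46.
Recomputed tag = 46; claimed = 46 → match.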